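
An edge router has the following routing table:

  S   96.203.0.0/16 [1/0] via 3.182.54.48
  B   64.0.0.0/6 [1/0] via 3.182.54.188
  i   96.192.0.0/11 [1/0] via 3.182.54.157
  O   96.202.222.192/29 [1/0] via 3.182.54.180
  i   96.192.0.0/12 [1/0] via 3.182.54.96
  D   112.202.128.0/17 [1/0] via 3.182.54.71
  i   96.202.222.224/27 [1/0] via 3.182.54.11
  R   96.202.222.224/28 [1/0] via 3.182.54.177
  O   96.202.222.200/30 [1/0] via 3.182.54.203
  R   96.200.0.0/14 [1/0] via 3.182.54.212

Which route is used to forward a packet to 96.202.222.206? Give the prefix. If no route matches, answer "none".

Entries matching 96.202.222.206:
  96.192.0.0/11 (96.192.0.0 - 96.223.255.255)
  96.192.0.0/12 (96.192.0.0 - 96.207.255.255)
  96.200.0.0/14 (96.200.0.0 - 96.203.255.255)
Most specific is 96.200.0.0/14.

96.200.0.0/14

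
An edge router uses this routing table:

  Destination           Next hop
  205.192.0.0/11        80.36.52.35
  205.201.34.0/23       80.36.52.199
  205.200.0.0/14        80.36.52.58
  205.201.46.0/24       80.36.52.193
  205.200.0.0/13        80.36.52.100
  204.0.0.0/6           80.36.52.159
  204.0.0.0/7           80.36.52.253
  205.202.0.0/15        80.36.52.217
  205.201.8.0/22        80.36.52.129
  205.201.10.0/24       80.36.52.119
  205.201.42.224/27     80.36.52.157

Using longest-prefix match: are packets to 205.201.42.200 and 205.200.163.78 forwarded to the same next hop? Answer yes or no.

yes

205.201.42.200: longest match 205.200.0.0/14 -> 80.36.52.58
205.200.163.78: longest match 205.200.0.0/14 -> 80.36.52.58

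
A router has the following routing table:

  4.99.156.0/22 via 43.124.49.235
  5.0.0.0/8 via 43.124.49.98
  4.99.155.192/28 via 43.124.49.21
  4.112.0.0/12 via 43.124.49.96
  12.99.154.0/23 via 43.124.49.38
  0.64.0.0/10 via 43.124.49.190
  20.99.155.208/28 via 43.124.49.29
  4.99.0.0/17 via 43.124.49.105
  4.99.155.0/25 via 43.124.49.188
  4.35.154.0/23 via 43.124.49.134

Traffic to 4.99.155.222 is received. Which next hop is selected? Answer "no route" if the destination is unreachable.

No entry's prefix contains 4.99.155.222; there is no default route.

no route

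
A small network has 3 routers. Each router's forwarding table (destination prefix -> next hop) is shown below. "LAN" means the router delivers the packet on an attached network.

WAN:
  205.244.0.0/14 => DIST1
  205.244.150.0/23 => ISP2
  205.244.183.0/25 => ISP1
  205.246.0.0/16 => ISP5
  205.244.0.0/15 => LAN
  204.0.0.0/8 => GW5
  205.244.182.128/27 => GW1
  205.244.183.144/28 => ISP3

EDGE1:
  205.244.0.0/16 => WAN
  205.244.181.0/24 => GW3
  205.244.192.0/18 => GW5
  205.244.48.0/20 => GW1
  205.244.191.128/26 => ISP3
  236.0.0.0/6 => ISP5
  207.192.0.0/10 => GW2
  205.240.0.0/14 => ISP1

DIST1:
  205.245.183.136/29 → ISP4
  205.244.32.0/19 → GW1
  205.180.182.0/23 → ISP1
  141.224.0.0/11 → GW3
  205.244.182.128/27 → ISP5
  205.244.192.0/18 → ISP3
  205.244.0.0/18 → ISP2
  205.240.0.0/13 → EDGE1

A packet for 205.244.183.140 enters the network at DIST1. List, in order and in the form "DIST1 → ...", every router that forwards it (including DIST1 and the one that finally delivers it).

At DIST1: longest match for 205.244.183.140 is 205.240.0.0/13 -> EDGE1
At EDGE1: longest match for 205.244.183.140 is 205.244.0.0/16 -> WAN
At WAN: longest match for 205.244.183.140 is 205.244.0.0/15 -> LAN

DIST1 → EDGE1 → WAN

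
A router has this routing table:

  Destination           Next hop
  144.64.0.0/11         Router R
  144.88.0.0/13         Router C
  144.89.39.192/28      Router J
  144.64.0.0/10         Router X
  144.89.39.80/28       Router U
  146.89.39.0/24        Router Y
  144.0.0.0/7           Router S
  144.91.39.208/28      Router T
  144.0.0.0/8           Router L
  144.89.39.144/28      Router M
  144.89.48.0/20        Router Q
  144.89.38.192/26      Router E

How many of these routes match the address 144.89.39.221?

5

Prefixes containing 144.89.39.221:
  144.0.0.0/7 (144.0.0.0 - 145.255.255.255)
  144.0.0.0/8 (144.0.0.0 - 144.255.255.255)
  144.64.0.0/10 (144.64.0.0 - 144.127.255.255)
  144.64.0.0/11 (144.64.0.0 - 144.95.255.255)
  144.88.0.0/13 (144.88.0.0 - 144.95.255.255)
Total matching entries: 5.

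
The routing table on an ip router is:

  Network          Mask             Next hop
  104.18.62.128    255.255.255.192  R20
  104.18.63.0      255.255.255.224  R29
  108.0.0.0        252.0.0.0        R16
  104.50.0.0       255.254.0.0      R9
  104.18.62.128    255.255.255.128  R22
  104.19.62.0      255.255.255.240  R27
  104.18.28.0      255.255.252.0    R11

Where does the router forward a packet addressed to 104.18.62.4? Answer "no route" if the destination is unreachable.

No entry's prefix contains 104.18.62.4; there is no default route.

no route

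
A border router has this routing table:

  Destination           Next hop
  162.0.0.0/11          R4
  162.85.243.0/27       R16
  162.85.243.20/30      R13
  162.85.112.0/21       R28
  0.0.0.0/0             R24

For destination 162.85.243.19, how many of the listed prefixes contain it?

2

Prefixes containing 162.85.243.19:
  0.0.0.0/0 (default, matches everything)
  162.85.243.0/27 (162.85.243.0 - 162.85.243.31)
Total matching entries: 2.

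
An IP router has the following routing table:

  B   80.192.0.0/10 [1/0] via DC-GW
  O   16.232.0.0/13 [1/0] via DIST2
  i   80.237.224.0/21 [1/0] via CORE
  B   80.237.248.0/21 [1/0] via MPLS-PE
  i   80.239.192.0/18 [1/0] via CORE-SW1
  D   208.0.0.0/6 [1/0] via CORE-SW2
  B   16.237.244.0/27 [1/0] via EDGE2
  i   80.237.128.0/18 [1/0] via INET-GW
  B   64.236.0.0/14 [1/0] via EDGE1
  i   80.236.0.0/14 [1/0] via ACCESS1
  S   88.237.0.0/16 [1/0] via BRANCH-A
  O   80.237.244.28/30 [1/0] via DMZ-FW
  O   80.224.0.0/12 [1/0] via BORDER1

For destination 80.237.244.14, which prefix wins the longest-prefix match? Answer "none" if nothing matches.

80.236.0.0/14

Entries matching 80.237.244.14:
  80.192.0.0/10 (80.192.0.0 - 80.255.255.255)
  80.224.0.0/12 (80.224.0.0 - 80.239.255.255)
  80.236.0.0/14 (80.236.0.0 - 80.239.255.255)
Most specific is 80.236.0.0/14.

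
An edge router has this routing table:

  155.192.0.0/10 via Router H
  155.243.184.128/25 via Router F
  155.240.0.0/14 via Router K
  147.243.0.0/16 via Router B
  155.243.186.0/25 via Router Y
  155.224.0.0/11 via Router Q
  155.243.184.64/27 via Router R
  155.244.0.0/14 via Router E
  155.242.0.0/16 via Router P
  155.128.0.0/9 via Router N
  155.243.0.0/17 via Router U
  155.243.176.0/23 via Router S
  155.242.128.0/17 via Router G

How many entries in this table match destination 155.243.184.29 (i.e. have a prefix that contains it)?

4

Prefixes containing 155.243.184.29:
  155.128.0.0/9 (155.128.0.0 - 155.255.255.255)
  155.192.0.0/10 (155.192.0.0 - 155.255.255.255)
  155.224.0.0/11 (155.224.0.0 - 155.255.255.255)
  155.240.0.0/14 (155.240.0.0 - 155.243.255.255)
Total matching entries: 4.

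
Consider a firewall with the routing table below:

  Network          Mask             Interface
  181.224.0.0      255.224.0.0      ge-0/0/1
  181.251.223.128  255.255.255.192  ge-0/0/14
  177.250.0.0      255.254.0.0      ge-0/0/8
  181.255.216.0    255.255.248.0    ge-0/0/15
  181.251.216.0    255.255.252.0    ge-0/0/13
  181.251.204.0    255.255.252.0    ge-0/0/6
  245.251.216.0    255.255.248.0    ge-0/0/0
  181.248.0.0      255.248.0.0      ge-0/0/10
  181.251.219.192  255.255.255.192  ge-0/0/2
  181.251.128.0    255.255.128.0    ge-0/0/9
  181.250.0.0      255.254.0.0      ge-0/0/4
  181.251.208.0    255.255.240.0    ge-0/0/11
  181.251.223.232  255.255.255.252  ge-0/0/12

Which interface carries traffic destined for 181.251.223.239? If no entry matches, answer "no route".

ge-0/0/11

Routes whose prefix contains 181.251.223.239:
  181.224.0.0/11 (181.224.0.0 - 181.255.255.255) -> ge-0/0/1
  181.248.0.0/13 (181.248.0.0 - 181.255.255.255) -> ge-0/0/10
  181.250.0.0/15 (181.250.0.0 - 181.251.255.255) -> ge-0/0/4
  181.251.128.0/17 (181.251.128.0 - 181.251.255.255) -> ge-0/0/9
  181.251.208.0/20 (181.251.208.0 - 181.251.223.255) -> ge-0/0/11
More-specific entries that do NOT match:
  181.251.223.232/30 (181.251.223.232 - 181.251.223.235) does not contain 181.251.223.239
  181.251.223.128/26 (181.251.223.128 - 181.251.223.191) does not contain 181.251.223.239
  181.251.219.192/26 (181.251.219.192 - 181.251.219.255) does not contain 181.251.223.239
  181.251.216.0/22 (181.251.216.0 - 181.251.219.255) does not contain 181.251.223.239
  181.251.204.0/22 (181.251.204.0 - 181.251.207.255) does not contain 181.251.223.239
  181.255.216.0/21 (181.255.216.0 - 181.255.223.255) does not contain 181.251.223.239
  245.251.216.0/21 (245.251.216.0 - 245.251.223.255) does not contain 181.251.223.239
Longest matching prefix is /20 -> interface ge-0/0/11.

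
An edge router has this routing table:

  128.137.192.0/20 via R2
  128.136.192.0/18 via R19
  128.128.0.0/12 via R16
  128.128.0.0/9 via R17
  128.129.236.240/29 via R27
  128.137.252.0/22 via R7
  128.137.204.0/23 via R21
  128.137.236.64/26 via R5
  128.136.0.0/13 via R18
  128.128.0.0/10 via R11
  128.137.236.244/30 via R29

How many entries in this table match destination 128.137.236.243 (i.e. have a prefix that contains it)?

Prefixes containing 128.137.236.243:
  128.128.0.0/9 (128.128.0.0 - 128.255.255.255)
  128.128.0.0/10 (128.128.0.0 - 128.191.255.255)
  128.128.0.0/12 (128.128.0.0 - 128.143.255.255)
  128.136.0.0/13 (128.136.0.0 - 128.143.255.255)
Total matching entries: 4.

4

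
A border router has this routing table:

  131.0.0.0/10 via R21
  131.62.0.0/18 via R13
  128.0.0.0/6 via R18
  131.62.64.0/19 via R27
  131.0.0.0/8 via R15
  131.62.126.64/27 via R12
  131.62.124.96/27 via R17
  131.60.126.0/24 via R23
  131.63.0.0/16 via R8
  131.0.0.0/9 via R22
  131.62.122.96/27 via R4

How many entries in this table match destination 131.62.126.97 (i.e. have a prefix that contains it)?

4

Prefixes containing 131.62.126.97:
  128.0.0.0/6 (128.0.0.0 - 131.255.255.255)
  131.0.0.0/8 (131.0.0.0 - 131.255.255.255)
  131.0.0.0/9 (131.0.0.0 - 131.127.255.255)
  131.0.0.0/10 (131.0.0.0 - 131.63.255.255)
Total matching entries: 4.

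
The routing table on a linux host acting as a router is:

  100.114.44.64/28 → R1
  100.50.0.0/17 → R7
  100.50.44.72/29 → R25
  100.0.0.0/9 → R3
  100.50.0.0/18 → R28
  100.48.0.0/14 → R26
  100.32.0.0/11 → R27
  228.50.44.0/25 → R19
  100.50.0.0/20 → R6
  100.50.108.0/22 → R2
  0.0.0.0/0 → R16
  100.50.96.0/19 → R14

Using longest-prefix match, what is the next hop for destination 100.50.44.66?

Routes whose prefix contains 100.50.44.66:
  0.0.0.0/0 (default, matches everything) -> R16
  100.0.0.0/9 (100.0.0.0 - 100.127.255.255) -> R3
  100.32.0.0/11 (100.32.0.0 - 100.63.255.255) -> R27
  100.48.0.0/14 (100.48.0.0 - 100.51.255.255) -> R26
  100.50.0.0/17 (100.50.0.0 - 100.50.127.255) -> R7
  100.50.0.0/18 (100.50.0.0 - 100.50.63.255) -> R28
More-specific entries that do NOT match:
  100.50.44.72/29 (100.50.44.72 - 100.50.44.79) does not contain 100.50.44.66
  100.114.44.64/28 (100.114.44.64 - 100.114.44.79) does not contain 100.50.44.66
  228.50.44.0/25 (228.50.44.0 - 228.50.44.127) does not contain 100.50.44.66
  100.50.108.0/22 (100.50.108.0 - 100.50.111.255) does not contain 100.50.44.66
  100.50.0.0/20 (100.50.0.0 - 100.50.15.255) does not contain 100.50.44.66
  100.50.96.0/19 (100.50.96.0 - 100.50.127.255) does not contain 100.50.44.66
Longest matching prefix is /18 -> next hop R28.

R28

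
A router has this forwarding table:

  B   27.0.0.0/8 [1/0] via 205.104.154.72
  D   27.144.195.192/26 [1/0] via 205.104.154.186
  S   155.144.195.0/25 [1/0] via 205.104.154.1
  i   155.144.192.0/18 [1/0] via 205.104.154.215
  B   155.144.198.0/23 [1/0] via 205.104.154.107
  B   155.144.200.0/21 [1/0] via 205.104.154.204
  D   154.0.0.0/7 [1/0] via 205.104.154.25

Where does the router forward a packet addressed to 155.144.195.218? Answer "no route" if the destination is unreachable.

Routes whose prefix contains 155.144.195.218:
  154.0.0.0/7 (154.0.0.0 - 155.255.255.255) -> 205.104.154.25
  155.144.192.0/18 (155.144.192.0 - 155.144.255.255) -> 205.104.154.215
More-specific entries that do NOT match:
  27.144.195.192/26 (27.144.195.192 - 27.144.195.255) does not contain 155.144.195.218
  155.144.195.0/25 (155.144.195.0 - 155.144.195.127) does not contain 155.144.195.218
  155.144.198.0/23 (155.144.198.0 - 155.144.199.255) does not contain 155.144.195.218
  155.144.200.0/21 (155.144.200.0 - 155.144.207.255) does not contain 155.144.195.218
Longest matching prefix is /18 -> next hop 205.104.154.215.

205.104.154.215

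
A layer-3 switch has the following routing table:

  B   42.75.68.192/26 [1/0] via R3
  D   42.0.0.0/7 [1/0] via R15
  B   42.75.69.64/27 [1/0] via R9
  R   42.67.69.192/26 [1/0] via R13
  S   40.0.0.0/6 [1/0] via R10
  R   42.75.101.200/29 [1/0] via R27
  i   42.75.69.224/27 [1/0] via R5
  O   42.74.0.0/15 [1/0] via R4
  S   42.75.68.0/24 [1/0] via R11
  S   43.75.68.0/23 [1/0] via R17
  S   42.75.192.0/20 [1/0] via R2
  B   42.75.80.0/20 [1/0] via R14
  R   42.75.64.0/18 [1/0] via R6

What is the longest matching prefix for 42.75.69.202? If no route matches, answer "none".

42.75.64.0/18

Entries matching 42.75.69.202:
  40.0.0.0/6 (40.0.0.0 - 43.255.255.255)
  42.0.0.0/7 (42.0.0.0 - 43.255.255.255)
  42.74.0.0/15 (42.74.0.0 - 42.75.255.255)
  42.75.64.0/18 (42.75.64.0 - 42.75.127.255)
Most specific is 42.75.64.0/18.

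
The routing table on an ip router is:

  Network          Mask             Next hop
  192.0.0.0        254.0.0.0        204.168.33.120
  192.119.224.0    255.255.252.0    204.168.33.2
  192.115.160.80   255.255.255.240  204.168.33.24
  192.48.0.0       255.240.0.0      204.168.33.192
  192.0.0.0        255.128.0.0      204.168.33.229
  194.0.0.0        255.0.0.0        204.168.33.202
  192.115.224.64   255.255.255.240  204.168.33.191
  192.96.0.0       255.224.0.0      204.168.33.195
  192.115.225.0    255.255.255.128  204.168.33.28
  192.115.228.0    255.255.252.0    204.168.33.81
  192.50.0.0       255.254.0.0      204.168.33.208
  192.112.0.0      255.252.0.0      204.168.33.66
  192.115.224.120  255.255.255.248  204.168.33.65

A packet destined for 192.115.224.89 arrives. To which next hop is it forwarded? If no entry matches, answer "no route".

Routes whose prefix contains 192.115.224.89:
  192.0.0.0/7 (192.0.0.0 - 193.255.255.255) -> 204.168.33.120
  192.0.0.0/9 (192.0.0.0 - 192.127.255.255) -> 204.168.33.229
  192.96.0.0/11 (192.96.0.0 - 192.127.255.255) -> 204.168.33.195
  192.112.0.0/14 (192.112.0.0 - 192.115.255.255) -> 204.168.33.66
More-specific entries that do NOT match:
  192.115.224.120/29 (192.115.224.120 - 192.115.224.127) does not contain 192.115.224.89
  192.115.160.80/28 (192.115.160.80 - 192.115.160.95) does not contain 192.115.224.89
  192.115.224.64/28 (192.115.224.64 - 192.115.224.79) does not contain 192.115.224.89
  192.115.225.0/25 (192.115.225.0 - 192.115.225.127) does not contain 192.115.224.89
  192.119.224.0/22 (192.119.224.0 - 192.119.227.255) does not contain 192.115.224.89
  192.115.228.0/22 (192.115.228.0 - 192.115.231.255) does not contain 192.115.224.89
  192.50.0.0/15 (192.50.0.0 - 192.51.255.255) does not contain 192.115.224.89
Longest matching prefix is /14 -> next hop 204.168.33.66.

204.168.33.66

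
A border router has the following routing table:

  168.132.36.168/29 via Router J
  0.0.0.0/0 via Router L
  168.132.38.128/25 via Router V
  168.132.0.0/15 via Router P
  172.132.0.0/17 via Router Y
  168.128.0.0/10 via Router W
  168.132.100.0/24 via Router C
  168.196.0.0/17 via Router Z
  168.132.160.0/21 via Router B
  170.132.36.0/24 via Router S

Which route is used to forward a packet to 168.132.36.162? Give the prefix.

Entries matching 168.132.36.162:
  0.0.0.0/0 (default, matches everything)
  168.128.0.0/10 (168.128.0.0 - 168.191.255.255)
  168.132.0.0/15 (168.132.0.0 - 168.133.255.255)
Most specific is 168.132.0.0/15.

168.132.0.0/15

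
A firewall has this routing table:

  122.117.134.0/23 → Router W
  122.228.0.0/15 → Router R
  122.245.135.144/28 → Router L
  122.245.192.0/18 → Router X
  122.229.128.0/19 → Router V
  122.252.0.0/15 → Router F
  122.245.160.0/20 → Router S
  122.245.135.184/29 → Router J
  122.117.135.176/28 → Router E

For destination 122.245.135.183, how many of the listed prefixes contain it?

0

No listed prefix contains 122.245.135.183.
Total matching entries: 0.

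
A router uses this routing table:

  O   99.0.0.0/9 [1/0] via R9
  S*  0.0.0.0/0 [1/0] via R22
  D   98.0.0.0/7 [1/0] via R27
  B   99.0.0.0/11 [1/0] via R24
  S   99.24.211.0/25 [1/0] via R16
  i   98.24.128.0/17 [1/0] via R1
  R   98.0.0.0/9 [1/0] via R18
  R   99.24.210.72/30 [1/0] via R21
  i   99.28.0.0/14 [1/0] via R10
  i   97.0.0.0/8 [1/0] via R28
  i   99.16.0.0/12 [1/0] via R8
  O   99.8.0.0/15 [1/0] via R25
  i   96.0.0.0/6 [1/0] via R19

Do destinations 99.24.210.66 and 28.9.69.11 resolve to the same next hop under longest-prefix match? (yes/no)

99.24.210.66: longest match 99.16.0.0/12 -> R8
28.9.69.11: longest match 0.0.0.0/0 -> R22

no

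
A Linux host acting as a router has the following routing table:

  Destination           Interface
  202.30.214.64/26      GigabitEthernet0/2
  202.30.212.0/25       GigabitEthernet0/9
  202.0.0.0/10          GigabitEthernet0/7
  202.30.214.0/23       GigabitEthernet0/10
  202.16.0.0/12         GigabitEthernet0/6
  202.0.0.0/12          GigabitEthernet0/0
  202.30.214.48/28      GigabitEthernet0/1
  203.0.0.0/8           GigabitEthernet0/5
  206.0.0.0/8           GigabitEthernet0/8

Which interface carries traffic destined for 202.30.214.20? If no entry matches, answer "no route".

GigabitEthernet0/10

Routes whose prefix contains 202.30.214.20:
  202.0.0.0/10 (202.0.0.0 - 202.63.255.255) -> GigabitEthernet0/7
  202.16.0.0/12 (202.16.0.0 - 202.31.255.255) -> GigabitEthernet0/6
  202.30.214.0/23 (202.30.214.0 - 202.30.215.255) -> GigabitEthernet0/10
More-specific entries that do NOT match:
  202.30.214.48/28 (202.30.214.48 - 202.30.214.63) does not contain 202.30.214.20
  202.30.214.64/26 (202.30.214.64 - 202.30.214.127) does not contain 202.30.214.20
  202.30.212.0/25 (202.30.212.0 - 202.30.212.127) does not contain 202.30.214.20
Longest matching prefix is /23 -> interface GigabitEthernet0/10.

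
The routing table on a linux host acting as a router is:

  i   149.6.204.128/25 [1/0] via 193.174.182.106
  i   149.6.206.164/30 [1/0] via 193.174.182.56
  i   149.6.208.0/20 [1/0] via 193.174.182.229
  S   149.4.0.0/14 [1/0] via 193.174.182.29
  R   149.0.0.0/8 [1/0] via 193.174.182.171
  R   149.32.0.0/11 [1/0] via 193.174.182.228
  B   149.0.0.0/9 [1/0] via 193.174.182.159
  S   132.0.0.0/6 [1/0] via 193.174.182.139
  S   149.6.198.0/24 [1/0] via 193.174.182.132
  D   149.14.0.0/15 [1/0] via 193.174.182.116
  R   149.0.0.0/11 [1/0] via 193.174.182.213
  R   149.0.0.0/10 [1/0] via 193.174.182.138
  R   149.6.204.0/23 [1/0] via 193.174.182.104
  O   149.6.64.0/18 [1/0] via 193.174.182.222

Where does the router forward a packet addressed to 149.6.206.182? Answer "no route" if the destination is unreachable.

193.174.182.29

Routes whose prefix contains 149.6.206.182:
  149.0.0.0/8 (149.0.0.0 - 149.255.255.255) -> 193.174.182.171
  149.0.0.0/9 (149.0.0.0 - 149.127.255.255) -> 193.174.182.159
  149.0.0.0/10 (149.0.0.0 - 149.63.255.255) -> 193.174.182.138
  149.0.0.0/11 (149.0.0.0 - 149.31.255.255) -> 193.174.182.213
  149.4.0.0/14 (149.4.0.0 - 149.7.255.255) -> 193.174.182.29
More-specific entries that do NOT match:
  149.6.206.164/30 (149.6.206.164 - 149.6.206.167) does not contain 149.6.206.182
  149.6.204.128/25 (149.6.204.128 - 149.6.204.255) does not contain 149.6.206.182
  149.6.198.0/24 (149.6.198.0 - 149.6.198.255) does not contain 149.6.206.182
  149.6.204.0/23 (149.6.204.0 - 149.6.205.255) does not contain 149.6.206.182
  149.6.208.0/20 (149.6.208.0 - 149.6.223.255) does not contain 149.6.206.182
  149.6.64.0/18 (149.6.64.0 - 149.6.127.255) does not contain 149.6.206.182
  149.14.0.0/15 (149.14.0.0 - 149.15.255.255) does not contain 149.6.206.182
Longest matching prefix is /14 -> next hop 193.174.182.29.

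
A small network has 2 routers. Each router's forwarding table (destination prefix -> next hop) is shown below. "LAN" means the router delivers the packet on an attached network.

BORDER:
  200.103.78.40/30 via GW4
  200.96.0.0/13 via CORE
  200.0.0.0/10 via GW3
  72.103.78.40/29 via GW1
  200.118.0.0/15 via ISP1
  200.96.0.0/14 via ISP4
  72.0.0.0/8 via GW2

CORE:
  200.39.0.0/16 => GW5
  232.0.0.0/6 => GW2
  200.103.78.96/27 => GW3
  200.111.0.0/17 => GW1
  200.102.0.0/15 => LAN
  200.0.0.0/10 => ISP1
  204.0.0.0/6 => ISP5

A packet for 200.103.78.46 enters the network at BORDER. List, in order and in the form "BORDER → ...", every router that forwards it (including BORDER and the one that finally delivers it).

BORDER → CORE

At BORDER: longest match for 200.103.78.46 is 200.96.0.0/13 -> CORE
At CORE: longest match for 200.103.78.46 is 200.102.0.0/15 -> LAN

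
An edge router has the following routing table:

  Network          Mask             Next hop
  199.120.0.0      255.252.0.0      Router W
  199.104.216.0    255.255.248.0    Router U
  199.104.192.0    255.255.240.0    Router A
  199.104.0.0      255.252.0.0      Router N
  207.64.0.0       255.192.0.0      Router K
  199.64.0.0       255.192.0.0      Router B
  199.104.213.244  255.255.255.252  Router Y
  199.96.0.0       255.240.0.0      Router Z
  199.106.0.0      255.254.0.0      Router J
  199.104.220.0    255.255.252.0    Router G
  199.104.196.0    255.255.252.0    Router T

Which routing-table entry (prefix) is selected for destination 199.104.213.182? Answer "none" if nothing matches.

199.104.0.0/14

Entries matching 199.104.213.182:
  199.64.0.0/10 (199.64.0.0 - 199.127.255.255)
  199.96.0.0/12 (199.96.0.0 - 199.111.255.255)
  199.104.0.0/14 (199.104.0.0 - 199.107.255.255)
Most specific is 199.104.0.0/14.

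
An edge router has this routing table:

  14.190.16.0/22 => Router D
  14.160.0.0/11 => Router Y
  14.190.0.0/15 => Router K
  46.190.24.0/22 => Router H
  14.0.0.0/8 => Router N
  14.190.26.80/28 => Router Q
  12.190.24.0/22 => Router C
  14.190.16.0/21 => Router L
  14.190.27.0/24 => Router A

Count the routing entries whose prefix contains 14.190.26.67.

Prefixes containing 14.190.26.67:
  14.0.0.0/8 (14.0.0.0 - 14.255.255.255)
  14.160.0.0/11 (14.160.0.0 - 14.191.255.255)
  14.190.0.0/15 (14.190.0.0 - 14.191.255.255)
Total matching entries: 3.

3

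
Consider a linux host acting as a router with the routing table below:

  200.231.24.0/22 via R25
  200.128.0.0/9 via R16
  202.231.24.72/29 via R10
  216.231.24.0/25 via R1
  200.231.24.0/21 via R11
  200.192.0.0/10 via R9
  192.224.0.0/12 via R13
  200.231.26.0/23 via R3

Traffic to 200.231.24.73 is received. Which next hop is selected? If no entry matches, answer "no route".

Routes whose prefix contains 200.231.24.73:
  200.128.0.0/9 (200.128.0.0 - 200.255.255.255) -> R16
  200.192.0.0/10 (200.192.0.0 - 200.255.255.255) -> R9
  200.231.24.0/21 (200.231.24.0 - 200.231.31.255) -> R11
  200.231.24.0/22 (200.231.24.0 - 200.231.27.255) -> R25
More-specific entries that do NOT match:
  202.231.24.72/29 (202.231.24.72 - 202.231.24.79) does not contain 200.231.24.73
  216.231.24.0/25 (216.231.24.0 - 216.231.24.127) does not contain 200.231.24.73
  200.231.26.0/23 (200.231.26.0 - 200.231.27.255) does not contain 200.231.24.73
Longest matching prefix is /22 -> next hop R25.

R25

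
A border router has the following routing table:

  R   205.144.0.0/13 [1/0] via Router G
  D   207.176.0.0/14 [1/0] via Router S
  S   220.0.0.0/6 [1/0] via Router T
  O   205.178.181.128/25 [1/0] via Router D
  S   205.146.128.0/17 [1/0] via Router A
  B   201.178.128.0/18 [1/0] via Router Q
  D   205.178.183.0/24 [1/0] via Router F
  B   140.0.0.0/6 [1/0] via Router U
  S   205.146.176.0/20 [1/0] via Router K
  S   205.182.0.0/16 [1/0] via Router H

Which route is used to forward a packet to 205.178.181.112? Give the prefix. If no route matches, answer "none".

205.178.181.112 is outside every listed prefix and there is no default route.

none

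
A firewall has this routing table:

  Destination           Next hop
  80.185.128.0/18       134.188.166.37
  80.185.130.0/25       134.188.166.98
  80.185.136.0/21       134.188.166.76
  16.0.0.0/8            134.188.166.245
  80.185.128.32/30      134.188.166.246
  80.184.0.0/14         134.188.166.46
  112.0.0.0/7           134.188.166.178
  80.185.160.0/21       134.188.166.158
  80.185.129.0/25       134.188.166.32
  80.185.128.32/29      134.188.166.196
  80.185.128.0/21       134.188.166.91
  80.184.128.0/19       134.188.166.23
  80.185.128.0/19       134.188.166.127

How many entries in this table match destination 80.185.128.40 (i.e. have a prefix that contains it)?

Prefixes containing 80.185.128.40:
  80.184.0.0/14 (80.184.0.0 - 80.187.255.255)
  80.185.128.0/18 (80.185.128.0 - 80.185.191.255)
  80.185.128.0/19 (80.185.128.0 - 80.185.159.255)
  80.185.128.0/21 (80.185.128.0 - 80.185.135.255)
Total matching entries: 4.

4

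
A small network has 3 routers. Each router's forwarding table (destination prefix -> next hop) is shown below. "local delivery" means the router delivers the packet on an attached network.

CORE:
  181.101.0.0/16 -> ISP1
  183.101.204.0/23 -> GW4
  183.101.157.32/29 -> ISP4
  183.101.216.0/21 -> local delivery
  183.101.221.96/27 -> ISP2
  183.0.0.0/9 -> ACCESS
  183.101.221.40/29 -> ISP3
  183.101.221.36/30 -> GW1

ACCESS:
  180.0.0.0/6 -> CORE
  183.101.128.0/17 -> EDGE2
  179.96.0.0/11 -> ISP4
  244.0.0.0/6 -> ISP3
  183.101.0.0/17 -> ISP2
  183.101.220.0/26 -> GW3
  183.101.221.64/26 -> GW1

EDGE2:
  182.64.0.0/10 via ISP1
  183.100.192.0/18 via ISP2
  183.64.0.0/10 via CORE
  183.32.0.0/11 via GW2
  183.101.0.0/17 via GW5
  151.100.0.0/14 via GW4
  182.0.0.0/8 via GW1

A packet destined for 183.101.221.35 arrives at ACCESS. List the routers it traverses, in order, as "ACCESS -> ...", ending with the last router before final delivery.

ACCESS -> EDGE2 -> CORE

At ACCESS: longest match for 183.101.221.35 is 183.101.128.0/17 -> EDGE2
At EDGE2: longest match for 183.101.221.35 is 183.64.0.0/10 -> CORE
At CORE: longest match for 183.101.221.35 is 183.101.216.0/21 -> local delivery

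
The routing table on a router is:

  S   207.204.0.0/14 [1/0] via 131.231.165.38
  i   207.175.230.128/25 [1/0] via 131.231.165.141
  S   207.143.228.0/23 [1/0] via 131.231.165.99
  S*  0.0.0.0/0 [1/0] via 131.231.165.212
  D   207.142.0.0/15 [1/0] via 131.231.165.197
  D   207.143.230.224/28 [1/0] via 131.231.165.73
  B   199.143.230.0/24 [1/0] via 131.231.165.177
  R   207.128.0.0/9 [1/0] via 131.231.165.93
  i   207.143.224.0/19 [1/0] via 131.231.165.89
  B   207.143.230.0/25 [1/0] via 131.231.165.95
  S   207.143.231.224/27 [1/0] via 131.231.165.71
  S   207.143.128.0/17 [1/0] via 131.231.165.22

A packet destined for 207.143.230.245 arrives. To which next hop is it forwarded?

131.231.165.89

Routes whose prefix contains 207.143.230.245:
  0.0.0.0/0 (default, matches everything) -> 131.231.165.212
  207.128.0.0/9 (207.128.0.0 - 207.255.255.255) -> 131.231.165.93
  207.142.0.0/15 (207.142.0.0 - 207.143.255.255) -> 131.231.165.197
  207.143.128.0/17 (207.143.128.0 - 207.143.255.255) -> 131.231.165.22
  207.143.224.0/19 (207.143.224.0 - 207.143.255.255) -> 131.231.165.89
More-specific entries that do NOT match:
  207.143.230.224/28 (207.143.230.224 - 207.143.230.239) does not contain 207.143.230.245
  207.143.231.224/27 (207.143.231.224 - 207.143.231.255) does not contain 207.143.230.245
  207.175.230.128/25 (207.175.230.128 - 207.175.230.255) does not contain 207.143.230.245
  207.143.230.0/25 (207.143.230.0 - 207.143.230.127) does not contain 207.143.230.245
  199.143.230.0/24 (199.143.230.0 - 199.143.230.255) does not contain 207.143.230.245
  207.143.228.0/23 (207.143.228.0 - 207.143.229.255) does not contain 207.143.230.245
Longest matching prefix is /19 -> next hop 131.231.165.89.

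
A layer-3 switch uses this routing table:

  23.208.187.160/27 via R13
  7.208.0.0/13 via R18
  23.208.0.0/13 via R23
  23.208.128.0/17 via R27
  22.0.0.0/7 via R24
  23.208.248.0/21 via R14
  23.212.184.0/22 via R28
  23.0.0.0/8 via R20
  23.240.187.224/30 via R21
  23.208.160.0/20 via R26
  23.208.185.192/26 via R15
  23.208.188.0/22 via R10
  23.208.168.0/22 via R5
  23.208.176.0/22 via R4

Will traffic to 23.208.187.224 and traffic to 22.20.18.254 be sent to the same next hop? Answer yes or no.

no

23.208.187.224: longest match 23.208.128.0/17 -> R27
22.20.18.254: longest match 22.0.0.0/7 -> R24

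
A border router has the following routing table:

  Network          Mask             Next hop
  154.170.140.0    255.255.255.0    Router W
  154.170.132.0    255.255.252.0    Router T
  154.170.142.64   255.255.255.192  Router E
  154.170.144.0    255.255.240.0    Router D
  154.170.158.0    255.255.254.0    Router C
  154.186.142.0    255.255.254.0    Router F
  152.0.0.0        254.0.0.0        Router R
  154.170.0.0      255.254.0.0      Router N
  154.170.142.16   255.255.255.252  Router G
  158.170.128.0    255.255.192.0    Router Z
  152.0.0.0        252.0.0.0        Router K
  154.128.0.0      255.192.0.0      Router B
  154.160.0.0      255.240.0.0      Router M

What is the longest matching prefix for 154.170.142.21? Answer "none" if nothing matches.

154.170.0.0/15

Entries matching 154.170.142.21:
  152.0.0.0/6 (152.0.0.0 - 155.255.255.255)
  154.128.0.0/10 (154.128.0.0 - 154.191.255.255)
  154.160.0.0/12 (154.160.0.0 - 154.175.255.255)
  154.170.0.0/15 (154.170.0.0 - 154.171.255.255)
Most specific is 154.170.0.0/15.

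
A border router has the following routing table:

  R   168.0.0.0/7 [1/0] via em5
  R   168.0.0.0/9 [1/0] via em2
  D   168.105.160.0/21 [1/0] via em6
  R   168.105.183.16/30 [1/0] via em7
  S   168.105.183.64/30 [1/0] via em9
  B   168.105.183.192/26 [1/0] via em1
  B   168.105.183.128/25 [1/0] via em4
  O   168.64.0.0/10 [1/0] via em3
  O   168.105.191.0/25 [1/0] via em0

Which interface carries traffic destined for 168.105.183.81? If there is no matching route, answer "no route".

em3

Routes whose prefix contains 168.105.183.81:
  168.0.0.0/7 (168.0.0.0 - 169.255.255.255) -> em5
  168.0.0.0/9 (168.0.0.0 - 168.127.255.255) -> em2
  168.64.0.0/10 (168.64.0.0 - 168.127.255.255) -> em3
More-specific entries that do NOT match:
  168.105.183.16/30 (168.105.183.16 - 168.105.183.19) does not contain 168.105.183.81
  168.105.183.64/30 (168.105.183.64 - 168.105.183.67) does not contain 168.105.183.81
  168.105.183.192/26 (168.105.183.192 - 168.105.183.255) does not contain 168.105.183.81
  168.105.183.128/25 (168.105.183.128 - 168.105.183.255) does not contain 168.105.183.81
  168.105.191.0/25 (168.105.191.0 - 168.105.191.127) does not contain 168.105.183.81
  168.105.160.0/21 (168.105.160.0 - 168.105.167.255) does not contain 168.105.183.81
Longest matching prefix is /10 -> interface em3.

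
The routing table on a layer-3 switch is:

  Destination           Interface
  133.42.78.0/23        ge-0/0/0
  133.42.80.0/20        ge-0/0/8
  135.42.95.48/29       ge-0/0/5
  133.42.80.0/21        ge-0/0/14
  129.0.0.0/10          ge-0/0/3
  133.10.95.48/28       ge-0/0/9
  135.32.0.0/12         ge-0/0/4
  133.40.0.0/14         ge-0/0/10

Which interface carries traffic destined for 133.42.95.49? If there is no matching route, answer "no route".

Routes whose prefix contains 133.42.95.49:
  133.40.0.0/14 (133.40.0.0 - 133.43.255.255) -> ge-0/0/10
  133.42.80.0/20 (133.42.80.0 - 133.42.95.255) -> ge-0/0/8
More-specific entries that do NOT match:
  135.42.95.48/29 (135.42.95.48 - 135.42.95.55) does not contain 133.42.95.49
  133.10.95.48/28 (133.10.95.48 - 133.10.95.63) does not contain 133.42.95.49
  133.42.78.0/23 (133.42.78.0 - 133.42.79.255) does not contain 133.42.95.49
  133.42.80.0/21 (133.42.80.0 - 133.42.87.255) does not contain 133.42.95.49
Longest matching prefix is /20 -> interface ge-0/0/8.

ge-0/0/8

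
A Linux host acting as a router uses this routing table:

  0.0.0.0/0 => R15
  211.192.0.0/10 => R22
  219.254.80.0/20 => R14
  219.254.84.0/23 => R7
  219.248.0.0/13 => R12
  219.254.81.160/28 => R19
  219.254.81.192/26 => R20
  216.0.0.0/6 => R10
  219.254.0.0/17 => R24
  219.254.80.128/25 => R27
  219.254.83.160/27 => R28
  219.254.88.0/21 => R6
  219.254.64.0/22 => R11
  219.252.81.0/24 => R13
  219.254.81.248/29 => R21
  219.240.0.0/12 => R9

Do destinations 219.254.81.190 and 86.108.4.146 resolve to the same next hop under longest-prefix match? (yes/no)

no

219.254.81.190: longest match 219.254.80.0/20 -> R14
86.108.4.146: longest match 0.0.0.0/0 -> R15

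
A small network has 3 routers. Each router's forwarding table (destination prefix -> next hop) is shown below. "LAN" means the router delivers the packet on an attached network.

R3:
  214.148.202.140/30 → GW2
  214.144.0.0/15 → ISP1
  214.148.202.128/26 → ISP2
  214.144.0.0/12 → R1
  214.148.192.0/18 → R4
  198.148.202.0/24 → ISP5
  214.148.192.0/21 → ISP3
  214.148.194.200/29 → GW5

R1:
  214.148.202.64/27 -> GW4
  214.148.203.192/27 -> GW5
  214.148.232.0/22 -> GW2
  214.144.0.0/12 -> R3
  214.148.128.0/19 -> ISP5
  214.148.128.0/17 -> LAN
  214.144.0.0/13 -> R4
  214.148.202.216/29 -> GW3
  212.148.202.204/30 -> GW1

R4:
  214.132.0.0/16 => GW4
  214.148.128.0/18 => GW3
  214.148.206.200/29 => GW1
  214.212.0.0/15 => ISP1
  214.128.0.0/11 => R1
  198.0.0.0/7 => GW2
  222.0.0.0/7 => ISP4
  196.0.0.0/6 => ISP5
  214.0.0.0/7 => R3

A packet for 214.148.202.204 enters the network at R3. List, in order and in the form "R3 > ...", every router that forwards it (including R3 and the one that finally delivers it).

R3 > R4 > R1

At R3: longest match for 214.148.202.204 is 214.148.192.0/18 -> R4
At R4: longest match for 214.148.202.204 is 214.128.0.0/11 -> R1
At R1: longest match for 214.148.202.204 is 214.148.128.0/17 -> LAN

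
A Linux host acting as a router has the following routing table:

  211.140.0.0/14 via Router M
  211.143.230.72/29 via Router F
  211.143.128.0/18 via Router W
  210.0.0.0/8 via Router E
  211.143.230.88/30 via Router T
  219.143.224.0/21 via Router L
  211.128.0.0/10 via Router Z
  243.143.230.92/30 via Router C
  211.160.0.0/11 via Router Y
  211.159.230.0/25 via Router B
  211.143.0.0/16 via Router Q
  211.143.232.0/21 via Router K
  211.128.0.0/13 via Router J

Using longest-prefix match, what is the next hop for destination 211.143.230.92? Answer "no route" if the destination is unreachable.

Router Q

Routes whose prefix contains 211.143.230.92:
  211.128.0.0/10 (211.128.0.0 - 211.191.255.255) -> Router Z
  211.140.0.0/14 (211.140.0.0 - 211.143.255.255) -> Router M
  211.143.0.0/16 (211.143.0.0 - 211.143.255.255) -> Router Q
More-specific entries that do NOT match:
  211.143.230.88/30 (211.143.230.88 - 211.143.230.91) does not contain 211.143.230.92
  243.143.230.92/30 (243.143.230.92 - 243.143.230.95) does not contain 211.143.230.92
  211.143.230.72/29 (211.143.230.72 - 211.143.230.79) does not contain 211.143.230.92
  211.159.230.0/25 (211.159.230.0 - 211.159.230.127) does not contain 211.143.230.92
  219.143.224.0/21 (219.143.224.0 - 219.143.231.255) does not contain 211.143.230.92
  211.143.232.0/21 (211.143.232.0 - 211.143.239.255) does not contain 211.143.230.92
  211.143.128.0/18 (211.143.128.0 - 211.143.191.255) does not contain 211.143.230.92
Longest matching prefix is /16 -> next hop Router Q.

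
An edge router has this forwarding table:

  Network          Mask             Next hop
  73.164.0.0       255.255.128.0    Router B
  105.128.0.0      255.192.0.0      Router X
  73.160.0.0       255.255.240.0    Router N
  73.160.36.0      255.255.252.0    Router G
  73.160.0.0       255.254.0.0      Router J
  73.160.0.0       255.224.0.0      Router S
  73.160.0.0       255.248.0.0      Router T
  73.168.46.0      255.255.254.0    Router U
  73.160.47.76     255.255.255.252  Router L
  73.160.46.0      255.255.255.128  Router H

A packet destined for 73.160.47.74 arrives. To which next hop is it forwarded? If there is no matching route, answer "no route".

Router J

Routes whose prefix contains 73.160.47.74:
  73.160.0.0/11 (73.160.0.0 - 73.191.255.255) -> Router S
  73.160.0.0/13 (73.160.0.0 - 73.167.255.255) -> Router T
  73.160.0.0/15 (73.160.0.0 - 73.161.255.255) -> Router J
More-specific entries that do NOT match:
  73.160.47.76/30 (73.160.47.76 - 73.160.47.79) does not contain 73.160.47.74
  73.160.46.0/25 (73.160.46.0 - 73.160.46.127) does not contain 73.160.47.74
  73.168.46.0/23 (73.168.46.0 - 73.168.47.255) does not contain 73.160.47.74
  73.160.36.0/22 (73.160.36.0 - 73.160.39.255) does not contain 73.160.47.74
  73.160.0.0/20 (73.160.0.0 - 73.160.15.255) does not contain 73.160.47.74
  73.164.0.0/17 (73.164.0.0 - 73.164.127.255) does not contain 73.160.47.74
Longest matching prefix is /15 -> next hop Router J.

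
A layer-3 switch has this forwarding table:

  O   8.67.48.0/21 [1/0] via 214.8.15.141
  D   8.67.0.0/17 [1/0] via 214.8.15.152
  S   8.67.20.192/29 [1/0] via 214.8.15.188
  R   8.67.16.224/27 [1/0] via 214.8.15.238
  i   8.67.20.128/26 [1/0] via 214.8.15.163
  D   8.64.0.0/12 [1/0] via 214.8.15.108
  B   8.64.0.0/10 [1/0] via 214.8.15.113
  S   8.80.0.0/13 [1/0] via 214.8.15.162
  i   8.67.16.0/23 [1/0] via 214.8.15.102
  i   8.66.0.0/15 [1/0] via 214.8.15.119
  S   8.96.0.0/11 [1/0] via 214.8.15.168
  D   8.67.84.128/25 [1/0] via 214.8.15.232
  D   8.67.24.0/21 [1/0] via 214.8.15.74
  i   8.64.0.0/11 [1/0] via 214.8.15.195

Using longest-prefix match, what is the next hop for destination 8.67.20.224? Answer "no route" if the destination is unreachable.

214.8.15.152

Routes whose prefix contains 8.67.20.224:
  8.64.0.0/10 (8.64.0.0 - 8.127.255.255) -> 214.8.15.113
  8.64.0.0/11 (8.64.0.0 - 8.95.255.255) -> 214.8.15.195
  8.64.0.0/12 (8.64.0.0 - 8.79.255.255) -> 214.8.15.108
  8.66.0.0/15 (8.66.0.0 - 8.67.255.255) -> 214.8.15.119
  8.67.0.0/17 (8.67.0.0 - 8.67.127.255) -> 214.8.15.152
More-specific entries that do NOT match:
  8.67.20.192/29 (8.67.20.192 - 8.67.20.199) does not contain 8.67.20.224
  8.67.16.224/27 (8.67.16.224 - 8.67.16.255) does not contain 8.67.20.224
  8.67.20.128/26 (8.67.20.128 - 8.67.20.191) does not contain 8.67.20.224
  8.67.84.128/25 (8.67.84.128 - 8.67.84.255) does not contain 8.67.20.224
  8.67.16.0/23 (8.67.16.0 - 8.67.17.255) does not contain 8.67.20.224
  8.67.48.0/21 (8.67.48.0 - 8.67.55.255) does not contain 8.67.20.224
  8.67.24.0/21 (8.67.24.0 - 8.67.31.255) does not contain 8.67.20.224
Longest matching prefix is /17 -> next hop 214.8.15.152.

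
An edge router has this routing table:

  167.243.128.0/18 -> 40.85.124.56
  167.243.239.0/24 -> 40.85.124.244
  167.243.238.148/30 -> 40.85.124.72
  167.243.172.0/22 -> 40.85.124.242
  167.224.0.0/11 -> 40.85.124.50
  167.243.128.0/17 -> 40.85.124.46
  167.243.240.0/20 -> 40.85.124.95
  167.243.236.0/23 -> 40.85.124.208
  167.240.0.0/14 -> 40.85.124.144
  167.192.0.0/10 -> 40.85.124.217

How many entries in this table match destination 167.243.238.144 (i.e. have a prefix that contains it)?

4

Prefixes containing 167.243.238.144:
  167.192.0.0/10 (167.192.0.0 - 167.255.255.255)
  167.224.0.0/11 (167.224.0.0 - 167.255.255.255)
  167.240.0.0/14 (167.240.0.0 - 167.243.255.255)
  167.243.128.0/17 (167.243.128.0 - 167.243.255.255)
Total matching entries: 4.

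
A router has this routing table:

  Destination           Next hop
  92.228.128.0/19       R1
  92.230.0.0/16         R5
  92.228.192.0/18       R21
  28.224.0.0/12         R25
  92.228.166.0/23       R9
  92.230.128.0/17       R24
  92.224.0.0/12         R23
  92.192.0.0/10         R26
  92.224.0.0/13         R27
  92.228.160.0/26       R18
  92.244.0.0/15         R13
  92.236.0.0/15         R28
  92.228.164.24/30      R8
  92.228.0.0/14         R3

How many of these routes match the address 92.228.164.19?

4

Prefixes containing 92.228.164.19:
  92.192.0.0/10 (92.192.0.0 - 92.255.255.255)
  92.224.0.0/12 (92.224.0.0 - 92.239.255.255)
  92.224.0.0/13 (92.224.0.0 - 92.231.255.255)
  92.228.0.0/14 (92.228.0.0 - 92.231.255.255)
Total matching entries: 4.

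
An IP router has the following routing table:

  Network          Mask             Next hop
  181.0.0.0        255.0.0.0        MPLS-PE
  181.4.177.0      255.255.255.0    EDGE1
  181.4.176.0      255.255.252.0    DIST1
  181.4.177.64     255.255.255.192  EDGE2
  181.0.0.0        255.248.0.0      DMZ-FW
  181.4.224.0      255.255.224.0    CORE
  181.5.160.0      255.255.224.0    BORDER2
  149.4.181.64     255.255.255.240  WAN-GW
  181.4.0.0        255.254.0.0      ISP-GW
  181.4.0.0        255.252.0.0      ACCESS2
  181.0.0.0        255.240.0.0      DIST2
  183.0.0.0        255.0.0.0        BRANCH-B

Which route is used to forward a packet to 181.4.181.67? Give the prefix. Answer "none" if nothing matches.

Entries matching 181.4.181.67:
  181.0.0.0/8 (181.0.0.0 - 181.255.255.255)
  181.0.0.0/12 (181.0.0.0 - 181.15.255.255)
  181.0.0.0/13 (181.0.0.0 - 181.7.255.255)
  181.4.0.0/14 (181.4.0.0 - 181.7.255.255)
  181.4.0.0/15 (181.4.0.0 - 181.5.255.255)
Most specific is 181.4.0.0/15.

181.4.0.0/15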